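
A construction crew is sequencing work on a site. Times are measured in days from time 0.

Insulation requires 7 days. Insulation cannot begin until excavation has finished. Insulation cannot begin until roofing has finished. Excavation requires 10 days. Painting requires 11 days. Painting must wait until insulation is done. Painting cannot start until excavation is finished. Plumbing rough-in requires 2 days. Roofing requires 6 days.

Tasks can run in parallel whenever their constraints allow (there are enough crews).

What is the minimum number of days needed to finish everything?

Nothing blocks plumbing rough-in, so it runs from day 0 to day 2.
Roofing can start immediately at day 0; it finishes at day 6.
Nothing blocks excavation, so it runs from day 0 to day 10.
For insulation: excavation (finishes day 10); roofing (finishes day 6). Taking the maximum gives a start of day 10, and it finishes at 10 + 7 = day 17.
Painting needs all of insulation (finishes day 17); excavation (finishes day 10). That puts its earliest start at day 17; it finishes at 17 + 11 = day 28.
All tasks are finished once the last one completes. Finish times: Excavation at 10, Roofing at 6, Plumbing rough-in at 2, Insulation at 17, Painting at 28. The latest is day 28.

28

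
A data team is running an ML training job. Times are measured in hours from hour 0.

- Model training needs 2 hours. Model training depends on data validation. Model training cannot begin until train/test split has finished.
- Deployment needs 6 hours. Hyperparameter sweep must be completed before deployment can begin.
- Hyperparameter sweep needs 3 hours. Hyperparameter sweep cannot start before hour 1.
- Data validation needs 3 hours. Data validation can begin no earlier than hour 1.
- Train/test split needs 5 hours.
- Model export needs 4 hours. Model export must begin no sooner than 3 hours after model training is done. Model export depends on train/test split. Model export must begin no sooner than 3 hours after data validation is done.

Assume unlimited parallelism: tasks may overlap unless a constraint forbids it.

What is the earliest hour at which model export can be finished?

Train/test split has no prerequisites, so it starts at hour 0 and finishes at hour 5.
Data validation waits on its own release at hour 1, so it starts at hour 1 and finishes at 1 + 3 = hour 4.
For model training: data validation (finishes hour 4); train/test split (finishes hour 5). Taking the maximum gives a start of hour 5, and it finishes at 5 + 2 = hour 7.
Model export needs all of model training (finishes hour 7, plus 3-hour gap → hour 10); train/test split (finishes hour 5); data validation (finishes hour 4, plus 3-hour gap → hour 7). That puts its earliest start at hour 10; it finishes at 10 + 4 = hour 14.

14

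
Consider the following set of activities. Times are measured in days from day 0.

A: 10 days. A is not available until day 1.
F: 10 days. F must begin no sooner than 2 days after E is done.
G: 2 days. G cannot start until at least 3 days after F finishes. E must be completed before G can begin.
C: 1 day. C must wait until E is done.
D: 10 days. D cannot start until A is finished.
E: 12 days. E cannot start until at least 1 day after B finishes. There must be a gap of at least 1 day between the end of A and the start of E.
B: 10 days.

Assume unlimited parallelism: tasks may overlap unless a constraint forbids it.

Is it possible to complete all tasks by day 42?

Nothing blocks B, so it runs from day 0 to day 10.
A cannot begin until its own release at day 1. It runs from day 1 to 1 + 10 = day 11.
E needs all of B (finishes day 10, plus 1-day gap → day 11); A (finishes day 11, plus 1-day gap → day 12). That puts its earliest start at day 12; it finishes at 12 + 12 = day 24.
F waits on E (finishes day 24, plus 2-day gap → day 26), so it starts at day 26 and finishes at 26 + 10 = day 36.
For G: F (finishes day 36, plus 3-day gap → day 39); E (finishes day 24). Taking the maximum gives a start of day 39, and it finishes at 39 + 2 = day 41.
C cannot begin until E (finishes day 24). It runs from day 24 to 24 + 1 = day 25.
D cannot begin until A (finishes day 11). It runs from day 11 to 11 + 10 = day 21.
Every task is finished by day 41, which is no later than the deadline of 42, so the schedule is feasible.

Yes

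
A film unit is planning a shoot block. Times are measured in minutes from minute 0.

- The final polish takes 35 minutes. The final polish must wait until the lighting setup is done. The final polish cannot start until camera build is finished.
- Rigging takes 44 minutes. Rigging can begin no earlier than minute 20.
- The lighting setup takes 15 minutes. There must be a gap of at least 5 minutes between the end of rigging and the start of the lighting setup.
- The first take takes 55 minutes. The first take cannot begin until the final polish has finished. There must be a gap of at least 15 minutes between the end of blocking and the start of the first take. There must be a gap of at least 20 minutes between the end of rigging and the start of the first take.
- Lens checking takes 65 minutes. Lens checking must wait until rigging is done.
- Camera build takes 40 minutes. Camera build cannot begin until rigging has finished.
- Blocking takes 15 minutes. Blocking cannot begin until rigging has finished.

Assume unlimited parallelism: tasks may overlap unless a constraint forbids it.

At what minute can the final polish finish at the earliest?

After its own release at minute 20, rigging can start at minute 20 and finishes at minute 64.
After rigging (finishes minute 64), camera build can start at minute 64 and finishes at minute 104.
After rigging (finishes minute 64, plus 5-minute gap → minute 69), the lighting setup can start at minute 69 and finishes at minute 84.
The final polish has to wait for the lighting setup (finishes minute 84); camera build (finishes minute 104). The latest of these is minute 104, so the final polish runs minute 104 to 104 + 35 = minute 139.

139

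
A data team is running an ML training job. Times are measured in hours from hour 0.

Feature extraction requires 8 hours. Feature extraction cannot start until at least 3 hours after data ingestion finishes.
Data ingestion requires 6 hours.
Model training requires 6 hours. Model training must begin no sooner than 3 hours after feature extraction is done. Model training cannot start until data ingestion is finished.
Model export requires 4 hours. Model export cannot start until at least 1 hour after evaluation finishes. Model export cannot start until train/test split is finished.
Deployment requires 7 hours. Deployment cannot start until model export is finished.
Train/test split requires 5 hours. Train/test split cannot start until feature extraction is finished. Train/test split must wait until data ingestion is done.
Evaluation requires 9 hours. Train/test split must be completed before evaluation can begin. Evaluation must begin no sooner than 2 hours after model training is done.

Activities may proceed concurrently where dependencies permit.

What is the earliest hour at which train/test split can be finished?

22

Data ingestion can start immediately at hour 0; it finishes at hour 6.
Feature extraction cannot begin until data ingestion (finishes hour 6, plus 3-hour gap → hour 9). It runs from hour 9 to 9 + 8 = hour 17.
Train/test split needs all of feature extraction (finishes hour 17); data ingestion (finishes hour 6). That puts its earliest start at hour 17; it finishes at 17 + 5 = hour 22.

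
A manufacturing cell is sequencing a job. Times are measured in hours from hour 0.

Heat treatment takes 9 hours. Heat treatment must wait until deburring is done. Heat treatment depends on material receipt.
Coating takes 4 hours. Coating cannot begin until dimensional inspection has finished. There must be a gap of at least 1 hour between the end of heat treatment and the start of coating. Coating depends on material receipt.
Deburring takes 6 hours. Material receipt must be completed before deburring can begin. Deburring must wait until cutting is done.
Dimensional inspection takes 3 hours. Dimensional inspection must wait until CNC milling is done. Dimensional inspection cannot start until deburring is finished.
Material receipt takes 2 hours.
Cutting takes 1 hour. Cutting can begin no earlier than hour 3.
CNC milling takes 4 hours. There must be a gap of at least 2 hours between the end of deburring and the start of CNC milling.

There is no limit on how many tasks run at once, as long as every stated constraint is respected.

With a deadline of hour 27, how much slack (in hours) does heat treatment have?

After its own release at hour 3, cutting can start at hour 3 and finishes at hour 4.
Nothing blocks material receipt, so it runs from hour 0 to hour 2.
Deburring cannot start until material receipt (finishes hour 2); cutting (finishes hour 4). The controlling bound is hour 4, so deburring finishes at 4 + 6 = hour 10.
For heat treatment: deburring (finishes hour 10); material receipt (finishes hour 2). Taking the maximum gives a start of hour 10, and it finishes at 10 + 9 = hour 19.

Working backward from the deadline:
Nothing follows coating; the deadline of hour 27 is its only limit. It must start by 27 − 4 = hour 23.
Since coating (must start by hour 23, minus 1-hour gap → hour 22) depends on it, heat treatment must finish by hour 22. Backing off its 9-hour duration gives a latest start of hour 13.
So heat treatment can start as early as hour 10 and as late as hour 13, giving 13 − 10 = 3 hours of slack.

3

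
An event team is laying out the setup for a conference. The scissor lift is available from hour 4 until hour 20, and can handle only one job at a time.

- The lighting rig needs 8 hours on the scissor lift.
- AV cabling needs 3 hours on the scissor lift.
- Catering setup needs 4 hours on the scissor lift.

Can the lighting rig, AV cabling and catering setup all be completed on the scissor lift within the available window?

Yes

The scissor lift window is 20 − 4 = 16 hours.
Running back to back, the jobs need 8 + 3 + 4 = 15 hours on the scissor lift.
Since 15 ≤ 16, they fit within the window.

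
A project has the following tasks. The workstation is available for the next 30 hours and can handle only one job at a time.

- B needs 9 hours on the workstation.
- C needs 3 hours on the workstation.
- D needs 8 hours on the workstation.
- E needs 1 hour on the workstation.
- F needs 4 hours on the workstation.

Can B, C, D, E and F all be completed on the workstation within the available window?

Running back to back, the jobs need 9 + 3 + 8 + 1 + 4 = 25 hours on the workstation.
Since 25 ≤ 30, they fit within the window.

Yes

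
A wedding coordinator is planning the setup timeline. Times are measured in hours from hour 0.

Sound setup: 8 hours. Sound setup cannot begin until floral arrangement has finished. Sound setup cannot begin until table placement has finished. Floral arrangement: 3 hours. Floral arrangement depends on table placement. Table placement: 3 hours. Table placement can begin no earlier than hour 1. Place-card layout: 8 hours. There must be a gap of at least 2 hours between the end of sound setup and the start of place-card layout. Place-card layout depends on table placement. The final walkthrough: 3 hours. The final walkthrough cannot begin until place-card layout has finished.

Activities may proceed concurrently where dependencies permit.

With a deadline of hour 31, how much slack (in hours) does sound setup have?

Table placement cannot begin until its own release at hour 1. It runs from hour 1 to 1 + 3 = hour 4.
After table placement (finishes hour 4), floral arrangement can start at hour 4 and finishes at hour 7.
Sound setup has to wait for floral arrangement (finishes hour 7); table placement (finishes hour 4). The latest of these is hour 7, so sound setup runs hour 7 to 7 + 8 = hour 15.

Working backward from the deadline:
The final walkthrough has no dependents, so it just needs to finish by hour 31. Starting by 31 − 3 = hour 28 achieves that.
Place-card layout must finish before the final walkthrough (must start by hour 28). With an 8-hour duration, place-card layout must start by 28 − 8 = hour 20.
Since place-card layout (must start by hour 20, minus 2-hour gap → hour 18) depends on it, sound setup must finish by hour 18. Backing off its 8-hour duration gives a latest start of hour 10.
So sound setup can start as early as hour 7 and as late as hour 10, giving 10 − 7 = 3 hours of slack.

3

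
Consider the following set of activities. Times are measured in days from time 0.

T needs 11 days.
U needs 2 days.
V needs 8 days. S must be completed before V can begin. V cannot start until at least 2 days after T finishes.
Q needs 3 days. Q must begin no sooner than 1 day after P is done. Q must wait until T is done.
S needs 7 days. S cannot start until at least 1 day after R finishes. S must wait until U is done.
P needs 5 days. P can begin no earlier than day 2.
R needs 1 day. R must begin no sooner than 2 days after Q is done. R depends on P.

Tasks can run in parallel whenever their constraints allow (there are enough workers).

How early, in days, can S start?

18

U can start immediately at day 0; it finishes at day 2.
T can start immediately at day 0; it finishes at day 11.
P cannot begin until its own release at day 2. It runs from day 2 to 2 + 5 = day 7.
Q has to wait for P (finishes day 7, plus 1-day gap → day 8); T (finishes day 11). The latest of these is day 11, so Q runs day 11 to 11 + 3 = day 14.
For R: Q (finishes day 14, plus 2-day gap → day 16); P (finishes day 7). Taking the maximum gives a start of day 16, and it finishes at 16 + 1 = day 17.
S waits on R (finishes day 17, plus 1-day gap → day 18); U (finishes day 2). The latest of these is day 18, which is the earliest S can start.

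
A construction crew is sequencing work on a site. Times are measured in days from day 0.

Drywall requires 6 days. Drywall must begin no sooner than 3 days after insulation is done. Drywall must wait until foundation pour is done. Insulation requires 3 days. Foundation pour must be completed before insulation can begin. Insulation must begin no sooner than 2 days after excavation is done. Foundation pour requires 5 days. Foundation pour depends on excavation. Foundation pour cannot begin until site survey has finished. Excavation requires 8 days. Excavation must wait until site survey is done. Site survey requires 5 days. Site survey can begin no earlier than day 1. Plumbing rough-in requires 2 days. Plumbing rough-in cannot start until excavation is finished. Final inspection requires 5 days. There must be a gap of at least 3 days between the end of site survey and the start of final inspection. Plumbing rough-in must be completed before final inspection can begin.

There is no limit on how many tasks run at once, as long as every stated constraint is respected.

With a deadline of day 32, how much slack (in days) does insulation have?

Site survey waits on its own release at day 1, so it starts at day 1 and finishes at 1 + 5 = day 6.
After site survey (finishes day 6), excavation can start at day 6 and finishes at day 14.
Foundation pour cannot start until excavation (finishes day 14); site survey (finishes day 6). The controlling bound is day 14, so foundation pour finishes at 14 + 5 = day 19.
For insulation: foundation pour (finishes day 19); excavation (finishes day 14, plus 2-day gap → day 16). Taking the maximum gives a start of day 19, and it finishes at 19 + 3 = day 22.

Working backward from the deadline:
Drywall has no dependents, so it just needs to finish by day 32. Starting by 32 − 6 = day 26 achieves that.
Since drywall (must start by day 26, minus 3-day gap → day 23) depends on it, insulation must finish by day 23. Backing off its 3-day duration gives a latest start of day 20.
So insulation can start as early as day 19 and as late as day 20, giving 20 − 19 = 1 day of slack.

1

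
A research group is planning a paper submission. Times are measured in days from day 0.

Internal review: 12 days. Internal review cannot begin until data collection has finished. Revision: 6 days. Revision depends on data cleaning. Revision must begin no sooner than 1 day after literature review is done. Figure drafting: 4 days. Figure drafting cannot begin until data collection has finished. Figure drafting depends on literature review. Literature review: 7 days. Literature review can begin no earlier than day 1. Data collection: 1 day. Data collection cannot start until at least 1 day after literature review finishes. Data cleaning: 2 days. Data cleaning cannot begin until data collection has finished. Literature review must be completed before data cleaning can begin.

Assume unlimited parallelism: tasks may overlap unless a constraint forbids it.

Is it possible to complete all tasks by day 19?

After its own release at day 1, literature review can start at day 1 and finishes at day 8.
After literature review (finishes day 8, plus 1-day gap → day 9), data collection can start at day 9 and finishes at day 10.
Internal review waits on data collection (finishes day 10), so it starts at day 10 and finishes at 10 + 12 = day 22.
Figure drafting cannot start until data collection (finishes day 10); literature review (finishes day 8). The controlling bound is day 10, so figure drafting finishes at 10 + 4 = day 14.
Data cleaning has to wait for data collection (finishes day 10); literature review (finishes day 8). The latest of these is day 10, so data cleaning runs day 10 to 10 + 2 = day 12.
Revision needs all of data cleaning (finishes day 12); literature review (finishes day 8, plus 1-day gap → day 9). That puts its earliest start at day 12; it finishes at 12 + 6 = day 18.
The earliest everything can be done is day 22, which is after the deadline of 19, so it is not possible.

No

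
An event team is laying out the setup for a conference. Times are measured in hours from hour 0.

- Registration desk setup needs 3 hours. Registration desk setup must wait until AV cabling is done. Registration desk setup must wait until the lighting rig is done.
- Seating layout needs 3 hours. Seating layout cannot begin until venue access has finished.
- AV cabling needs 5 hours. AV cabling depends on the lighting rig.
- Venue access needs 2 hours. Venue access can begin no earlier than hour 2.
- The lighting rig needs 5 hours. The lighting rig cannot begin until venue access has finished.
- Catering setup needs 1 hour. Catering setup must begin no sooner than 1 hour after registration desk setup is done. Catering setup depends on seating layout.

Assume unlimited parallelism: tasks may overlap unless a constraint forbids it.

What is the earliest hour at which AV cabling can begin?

9

Venue access cannot begin until its own release at hour 2. It runs from hour 2 to 2 + 2 = hour 4.
The lighting rig cannot begin until venue access (finishes hour 4). It runs from hour 4 to 4 + 5 = hour 9.
AV cabling waits on the lighting rig (finishes hour 9), so the earliest it can start is hour 9.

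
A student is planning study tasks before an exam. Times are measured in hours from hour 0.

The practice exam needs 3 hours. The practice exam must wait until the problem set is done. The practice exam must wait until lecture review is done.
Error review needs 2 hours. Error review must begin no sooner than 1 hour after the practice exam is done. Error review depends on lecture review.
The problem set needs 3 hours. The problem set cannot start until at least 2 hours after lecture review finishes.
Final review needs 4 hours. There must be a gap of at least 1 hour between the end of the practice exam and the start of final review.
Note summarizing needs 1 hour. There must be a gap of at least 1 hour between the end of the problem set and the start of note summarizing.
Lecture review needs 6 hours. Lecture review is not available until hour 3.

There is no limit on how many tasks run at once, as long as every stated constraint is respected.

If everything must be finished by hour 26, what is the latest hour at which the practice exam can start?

18

To finish by hour 26, error review (duration 2) must start no later than hour 24.
To finish by hour 26, final review (duration 4) must start no later than hour 22.
The practice exam has several dependents: error review (must start by hour 24, minus 1-hour gap → hour 23); final review (must start by hour 22, minus 1-hour gap → hour 21). The earliest of those limits is hour 21, so the practice exam must start by 21 − 3 = hour 18.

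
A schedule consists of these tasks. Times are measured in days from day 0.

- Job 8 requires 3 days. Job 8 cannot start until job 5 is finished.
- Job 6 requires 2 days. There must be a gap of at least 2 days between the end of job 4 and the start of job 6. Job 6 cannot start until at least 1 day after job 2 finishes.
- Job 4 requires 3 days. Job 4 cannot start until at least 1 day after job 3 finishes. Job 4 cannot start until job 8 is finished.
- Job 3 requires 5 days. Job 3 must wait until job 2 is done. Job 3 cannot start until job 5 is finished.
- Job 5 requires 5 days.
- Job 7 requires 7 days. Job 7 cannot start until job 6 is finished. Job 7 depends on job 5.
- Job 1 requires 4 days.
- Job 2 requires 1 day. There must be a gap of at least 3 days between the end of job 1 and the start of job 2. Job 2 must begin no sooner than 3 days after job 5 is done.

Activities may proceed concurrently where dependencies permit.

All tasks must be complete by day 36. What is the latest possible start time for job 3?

16

Job 7 must finish by day 36; it takes 7 days, so it must start by 36 − 7 = day 29.
Job 6 feeds into job 7 (must start by day 29); so job 6 must finish by day 29 and therefore start by day 27.
Job 4 feeds into job 6 (must start by day 27, minus 2-day gap → day 25); so job 4 must finish by day 25 and therefore start by day 22.
Job 3 has to be done before job 4 (must start by day 22, minus 1-day gap → day 21). That means finishing by day 21, i.e. starting by 21 − 5 = day 16.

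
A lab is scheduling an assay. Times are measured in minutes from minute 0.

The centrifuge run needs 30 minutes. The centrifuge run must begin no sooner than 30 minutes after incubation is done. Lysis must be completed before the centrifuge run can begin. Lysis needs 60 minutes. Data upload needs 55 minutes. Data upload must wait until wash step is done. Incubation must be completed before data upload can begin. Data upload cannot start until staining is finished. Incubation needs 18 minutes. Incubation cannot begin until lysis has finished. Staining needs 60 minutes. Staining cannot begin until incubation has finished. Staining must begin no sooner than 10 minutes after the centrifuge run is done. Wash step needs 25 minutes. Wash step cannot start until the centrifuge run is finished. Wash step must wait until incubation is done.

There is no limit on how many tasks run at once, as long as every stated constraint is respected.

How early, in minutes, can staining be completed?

Nothing blocks lysis, so it runs from minute 0 to minute 60.
Incubation waits on lysis (finishes minute 60), so it starts at minute 60 and finishes at 60 + 18 = minute 78.
The centrifuge run has to wait for incubation (finishes minute 78, plus 30-minute gap → minute 108); lysis (finishes minute 60). The latest of these is minute 108, so the centrifuge run runs minute 108 to 108 + 30 = minute 138.
Staining cannot start until incubation (finishes minute 78); the centrifuge run (finishes minute 138, plus 10-minute gap → minute 148). The controlling bound is minute 148, so staining finishes at 148 + 60 = minute 208.

208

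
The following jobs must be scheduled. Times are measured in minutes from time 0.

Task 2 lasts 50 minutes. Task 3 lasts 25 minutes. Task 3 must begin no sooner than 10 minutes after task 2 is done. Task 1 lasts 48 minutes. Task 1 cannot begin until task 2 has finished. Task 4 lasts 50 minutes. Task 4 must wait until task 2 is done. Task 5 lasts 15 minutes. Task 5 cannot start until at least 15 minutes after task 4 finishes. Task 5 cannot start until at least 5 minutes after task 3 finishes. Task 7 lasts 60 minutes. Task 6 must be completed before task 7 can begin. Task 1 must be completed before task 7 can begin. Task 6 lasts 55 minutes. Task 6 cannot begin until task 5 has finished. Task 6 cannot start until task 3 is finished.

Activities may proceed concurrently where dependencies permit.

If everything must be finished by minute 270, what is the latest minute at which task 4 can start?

Nothing follows task 7; the deadline of minute 270 is its only limit. It must start by 270 − 60 = minute 210.
Task 6 has to be done before task 7 (must start by minute 210). That means finishing by minute 210, i.e. starting by 210 − 55 = minute 155.
Task 5 must finish before task 6 (must start by minute 155). With a 15-minute duration, task 5 must start by 155 − 15 = minute 140.
Task 4 must finish before task 5 (must start by minute 140, minus 15-minute gap → minute 125). With a 50-minute duration, task 4 must start by 125 − 50 = minute 75.

75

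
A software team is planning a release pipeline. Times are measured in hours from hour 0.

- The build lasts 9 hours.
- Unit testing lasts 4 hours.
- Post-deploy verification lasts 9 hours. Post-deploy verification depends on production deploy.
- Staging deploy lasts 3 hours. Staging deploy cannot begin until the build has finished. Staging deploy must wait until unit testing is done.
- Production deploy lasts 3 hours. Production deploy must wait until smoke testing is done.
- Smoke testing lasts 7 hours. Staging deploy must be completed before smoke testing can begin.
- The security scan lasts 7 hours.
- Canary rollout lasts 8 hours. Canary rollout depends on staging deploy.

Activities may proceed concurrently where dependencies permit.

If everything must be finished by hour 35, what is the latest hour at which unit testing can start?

Nothing follows post-deploy verification; the deadline of hour 35 is its only limit. It must start by 35 − 9 = hour 26.
Production deploy feeds into post-deploy verification (must start by hour 26); so production deploy must finish by hour 26 and therefore start by hour 23.
Since production deploy (must start by hour 23) depends on it, smoke testing must finish by hour 23. Backing off its 7-hour duration gives a latest start of hour 16.
To finish by hour 35, canary rollout (duration 8) must start no later than hour 27.
For staging deploy: smoke testing (must start by hour 16); canary rollout (must start by hour 27). The most restrictive is hour 16; with a 3-hour duration, staging deploy must start by hour 13.
Since staging deploy (must start by hour 13) depends on it, unit testing must finish by hour 13. Backing off its 4-hour duration gives a latest start of hour 9.

9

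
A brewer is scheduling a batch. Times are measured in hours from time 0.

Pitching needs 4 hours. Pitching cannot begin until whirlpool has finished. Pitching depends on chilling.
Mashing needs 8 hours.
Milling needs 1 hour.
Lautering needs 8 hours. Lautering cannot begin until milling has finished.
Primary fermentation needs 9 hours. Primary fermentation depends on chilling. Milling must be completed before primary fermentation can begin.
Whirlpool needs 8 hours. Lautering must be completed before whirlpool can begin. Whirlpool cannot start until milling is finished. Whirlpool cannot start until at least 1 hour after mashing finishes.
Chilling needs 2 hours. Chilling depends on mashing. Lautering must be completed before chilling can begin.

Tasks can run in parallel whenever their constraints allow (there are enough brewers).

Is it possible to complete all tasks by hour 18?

Mashing has no prerequisites, so it starts at hour 0 and finishes at hour 8.
Nothing blocks milling, so it runs from hour 0 to hour 1.
Lautering waits on milling (finishes hour 1), so it starts at hour 1 and finishes at 1 + 8 = hour 9.
For chilling: mashing (finishes hour 8); lautering (finishes hour 9). Taking the maximum gives a start of hour 9, and it finishes at 9 + 2 = hour 11.
For primary fermentation: chilling (finishes hour 11); milling (finishes hour 1). Taking the maximum gives a start of hour 11, and it finishes at 11 + 9 = hour 20.
Whirlpool needs all of lautering (finishes hour 9); milling (finishes hour 1); mashing (finishes hour 8, plus 1-hour gap → hour 9). That puts its earliest start at hour 9; it finishes at 9 + 8 = hour 17.
Pitching cannot start until whirlpool (finishes hour 17); chilling (finishes hour 11). The controlling bound is hour 17, so pitching finishes at 17 + 4 = hour 21.
The earliest everything can be done is hour 21, which is after the deadline of 18, so it is not possible.

No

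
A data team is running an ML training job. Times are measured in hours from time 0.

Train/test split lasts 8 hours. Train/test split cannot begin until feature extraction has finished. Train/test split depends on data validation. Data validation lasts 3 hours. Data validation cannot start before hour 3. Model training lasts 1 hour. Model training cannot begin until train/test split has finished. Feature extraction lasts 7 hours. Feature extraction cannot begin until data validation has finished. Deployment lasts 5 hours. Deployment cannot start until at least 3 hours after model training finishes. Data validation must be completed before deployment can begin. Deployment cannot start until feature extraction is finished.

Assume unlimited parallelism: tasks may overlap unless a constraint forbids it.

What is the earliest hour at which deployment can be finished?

30

Data validation waits on its own release at hour 3, so it starts at hour 3 and finishes at 3 + 3 = hour 6.
Feature extraction cannot begin until data validation (finishes hour 6). It runs from hour 6 to 6 + 7 = hour 13.
For train/test split: feature extraction (finishes hour 13); data validation (finishes hour 6). Taking the maximum gives a start of hour 13, and it finishes at 13 + 8 = hour 21.
Model training waits on train/test split (finishes hour 21), so it starts at hour 21 and finishes at 21 + 1 = hour 22.
Deployment needs all of model training (finishes hour 22, plus 3-hour gap → hour 25); data validation (finishes hour 6); feature extraction (finishes hour 13). That puts its earliest start at hour 25; it finishes at 25 + 5 = hour 30.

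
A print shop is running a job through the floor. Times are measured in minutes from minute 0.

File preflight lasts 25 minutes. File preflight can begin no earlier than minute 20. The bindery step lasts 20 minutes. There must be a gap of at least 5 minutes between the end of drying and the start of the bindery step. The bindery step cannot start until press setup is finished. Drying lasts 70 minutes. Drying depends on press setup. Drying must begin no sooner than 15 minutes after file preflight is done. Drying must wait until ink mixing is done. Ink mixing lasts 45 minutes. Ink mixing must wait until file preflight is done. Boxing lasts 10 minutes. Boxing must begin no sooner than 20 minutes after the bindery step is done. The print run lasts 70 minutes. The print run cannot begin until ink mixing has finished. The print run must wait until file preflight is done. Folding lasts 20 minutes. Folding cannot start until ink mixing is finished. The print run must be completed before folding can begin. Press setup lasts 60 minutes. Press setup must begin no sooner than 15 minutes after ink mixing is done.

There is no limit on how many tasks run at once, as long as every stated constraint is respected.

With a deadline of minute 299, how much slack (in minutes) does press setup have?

9

File preflight cannot begin until its own release at minute 20. It runs from minute 20 to 20 + 25 = minute 45.
Ink mixing waits on file preflight (finishes minute 45), so it starts at minute 45 and finishes at 45 + 45 = minute 90.
Press setup cannot begin until ink mixing (finishes minute 90, plus 15-minute gap → minute 105). It runs from minute 105 to 105 + 60 = minute 165.

Working backward from the deadline:
Boxing must finish by minute 299; it takes 10 minutes, so it must start by 299 − 10 = minute 289.
The bindery step feeds into boxing (must start by minute 289, minus 20-minute gap → minute 269); so the bindery step must finish by minute 269 and therefore start by minute 249.
Drying must finish before the bindery step (must start by minute 249, minus 5-minute gap → minute 244). With a 70-minute duration, drying must start by 244 − 70 = minute 174.
For press setup: drying (must start by minute 174); the bindery step (must start by minute 249). The most restrictive is minute 174; with a 60-minute duration, press setup must start by minute 114.
So press setup can start as early as minute 105 and as late as minute 114, giving 114 − 105 = 9 minutes of slack.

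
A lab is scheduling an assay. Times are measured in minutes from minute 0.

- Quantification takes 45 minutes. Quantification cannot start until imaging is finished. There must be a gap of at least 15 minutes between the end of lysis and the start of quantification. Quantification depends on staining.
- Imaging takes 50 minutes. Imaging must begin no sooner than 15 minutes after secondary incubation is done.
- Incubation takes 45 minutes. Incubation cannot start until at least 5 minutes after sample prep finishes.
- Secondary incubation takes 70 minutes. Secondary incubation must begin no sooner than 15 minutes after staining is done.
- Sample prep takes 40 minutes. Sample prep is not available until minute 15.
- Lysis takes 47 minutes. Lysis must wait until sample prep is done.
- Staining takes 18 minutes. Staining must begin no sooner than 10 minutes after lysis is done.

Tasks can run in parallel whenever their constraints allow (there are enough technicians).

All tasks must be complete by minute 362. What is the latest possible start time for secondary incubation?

To finish by minute 362, quantification (duration 45) must start no later than minute 317.
Imaging must finish before quantification (must start by minute 317). With a 50-minute duration, imaging must start by 317 − 50 = minute 267.
Secondary incubation has to be done before imaging (must start by minute 267, minus 15-minute gap → minute 252). That means finishing by minute 252, i.e. starting by 252 − 70 = minute 182.

182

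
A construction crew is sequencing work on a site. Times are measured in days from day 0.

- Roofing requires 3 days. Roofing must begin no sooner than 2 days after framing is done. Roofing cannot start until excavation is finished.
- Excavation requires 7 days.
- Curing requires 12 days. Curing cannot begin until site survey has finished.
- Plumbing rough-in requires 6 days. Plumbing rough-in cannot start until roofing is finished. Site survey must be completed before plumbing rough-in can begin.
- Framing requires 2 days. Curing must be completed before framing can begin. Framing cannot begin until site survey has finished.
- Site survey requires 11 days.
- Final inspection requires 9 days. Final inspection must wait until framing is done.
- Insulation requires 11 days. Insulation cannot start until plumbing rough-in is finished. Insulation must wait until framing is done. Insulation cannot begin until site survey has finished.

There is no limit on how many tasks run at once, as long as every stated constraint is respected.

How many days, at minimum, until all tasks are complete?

Excavation has no prerequisites, so it starts at day 0 and finishes at day 7.
Nothing blocks site survey, so it runs from day 0 to day 11.
Curing waits on site survey (finishes day 11), so it starts at day 11 and finishes at 11 + 12 = day 23.
Framing needs all of curing (finishes day 23); site survey (finishes day 11). That puts its earliest start at day 23; it finishes at 23 + 2 = day 25.
Final inspection waits on framing (finishes day 25), so it starts at day 25 and finishes at 25 + 9 = day 34.
Roofing needs all of framing (finishes day 25, plus 2-day gap → day 27); excavation (finishes day 7). That puts its earliest start at day 27; it finishes at 27 + 3 = day 30.
For plumbing rough-in: roofing (finishes day 30); site survey (finishes day 11). Taking the maximum gives a start of day 30, and it finishes at 30 + 6 = day 36.
Insulation cannot start until plumbing rough-in (finishes day 36); framing (finishes day 25); site survey (finishes day 11). The controlling bound is day 36, so insulation finishes at 36 + 11 = day 47.
All tasks are finished once the last one completes. Finish times: Site survey at 11, Excavation at 7, Curing at 23, Framing at 25, Roofing at 30, Plumbing rough-in at 36, Insulation at 47, Final inspection at 34. The latest is day 47.

47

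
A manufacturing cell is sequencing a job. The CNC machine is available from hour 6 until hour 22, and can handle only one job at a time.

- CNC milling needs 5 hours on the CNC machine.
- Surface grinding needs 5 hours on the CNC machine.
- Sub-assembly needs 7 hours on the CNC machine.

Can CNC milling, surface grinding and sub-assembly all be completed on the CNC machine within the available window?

No

The CNC machine window is 22 − 6 = 16 hours.
Running back to back, the jobs need 5 + 5 + 7 = 17 hours on the CNC machine.
Since 17 > 16, they cannot all fit.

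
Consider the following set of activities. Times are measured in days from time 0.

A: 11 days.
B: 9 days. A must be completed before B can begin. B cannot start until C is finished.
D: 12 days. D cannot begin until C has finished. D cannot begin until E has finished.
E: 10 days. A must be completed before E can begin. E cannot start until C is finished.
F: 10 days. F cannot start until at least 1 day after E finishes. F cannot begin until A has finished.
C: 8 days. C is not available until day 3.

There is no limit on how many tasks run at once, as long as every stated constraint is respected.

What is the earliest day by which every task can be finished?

33

C waits on its own release at day 3, so it starts at day 3 and finishes at 3 + 8 = day 11.
A can start immediately at day 0; it finishes at day 11.
E needs all of A (finishes day 11); C (finishes day 11). That puts its earliest start at day 11; it finishes at 11 + 10 = day 21.
For F: E (finishes day 21, plus 1-day gap → day 22); A (finishes day 11). Taking the maximum gives a start of day 22, and it finishes at 22 + 10 = day 32.
For D: C (finishes day 11); E (finishes day 21). Taking the maximum gives a start of day 21, and it finishes at 21 + 12 = day 33.
For B: A (finishes day 11); C (finishes day 11). Taking the maximum gives a start of day 11, and it finishes at 11 + 9 = day 20.
All tasks are finished once the last one completes. Finish times: A at 11, B at 20, C at 11, D at 33, E at 21, F at 32. The latest is day 33.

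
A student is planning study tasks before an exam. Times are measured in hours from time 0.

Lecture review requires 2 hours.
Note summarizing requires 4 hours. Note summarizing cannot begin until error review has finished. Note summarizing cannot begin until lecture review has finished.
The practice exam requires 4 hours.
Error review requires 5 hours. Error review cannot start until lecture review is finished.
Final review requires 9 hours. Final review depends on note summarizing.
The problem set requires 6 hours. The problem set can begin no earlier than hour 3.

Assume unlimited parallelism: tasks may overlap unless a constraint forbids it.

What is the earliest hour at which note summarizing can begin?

Nothing blocks lecture review, so it runs from hour 0 to hour 2.
Error review cannot begin until lecture review (finishes hour 2). It runs from hour 2 to 2 + 5 = hour 7.
Note summarizing waits on error review (finishes hour 7); lecture review (finishes hour 2). The latest of these is hour 7, which is the earliest note summarizing can start.

7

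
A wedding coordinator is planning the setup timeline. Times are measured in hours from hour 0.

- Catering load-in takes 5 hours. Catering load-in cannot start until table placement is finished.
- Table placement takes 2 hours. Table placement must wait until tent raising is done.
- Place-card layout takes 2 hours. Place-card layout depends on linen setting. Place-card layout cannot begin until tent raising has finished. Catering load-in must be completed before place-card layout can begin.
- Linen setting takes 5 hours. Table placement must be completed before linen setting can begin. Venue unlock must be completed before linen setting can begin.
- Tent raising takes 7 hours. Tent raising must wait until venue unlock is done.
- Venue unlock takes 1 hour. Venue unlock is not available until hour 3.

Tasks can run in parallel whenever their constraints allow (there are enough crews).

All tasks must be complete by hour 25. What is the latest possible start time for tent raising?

9

Place-card layout must finish by hour 25; it takes 2 hours, so it must start by 25 − 2 = hour 23.
Linen setting feeds into place-card layout (must start by hour 23); so linen setting must finish by hour 23 and therefore start by hour 18.
Since place-card layout (must start by hour 23) depends on it, catering load-in must finish by hour 23. Backing off its 5-hour duration gives a latest start of hour 18.
Table placement has several dependents: linen setting (must start by hour 18); catering load-in (must start by hour 18). The earliest of those limits is hour 18, so table placement must start by 18 − 2 = hour 16.
Tent raising has several dependents: table placement (must start by hour 16); place-card layout (must start by hour 23). The earliest of those limits is hour 16, so tent raising must start by 16 − 7 = hour 9.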